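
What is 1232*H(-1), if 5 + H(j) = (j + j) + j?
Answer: -9856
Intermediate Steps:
H(j) = -5 + 3*j (H(j) = -5 + ((j + j) + j) = -5 + (2*j + j) = -5 + 3*j)
1232*H(-1) = 1232*(-5 + 3*(-1)) = 1232*(-5 - 3) = 1232*(-8) = -9856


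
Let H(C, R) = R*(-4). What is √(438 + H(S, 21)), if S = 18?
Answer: √354 ≈ 18.815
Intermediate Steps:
H(C, R) = -4*R
√(438 + H(S, 21)) = √(438 - 4*21) = √(438 - 84) = √354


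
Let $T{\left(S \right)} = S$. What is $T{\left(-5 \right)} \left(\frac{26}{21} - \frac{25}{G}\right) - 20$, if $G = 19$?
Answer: $- \frac{7825}{399} \approx -19.612$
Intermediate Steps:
$T{\left(-5 \right)} \left(\frac{26}{21} - \frac{25}{G}\right) - 20 = - 5 \left(\frac{26}{21} - \frac{25}{19}\right) - 20 = \left(-5\right) \left(- \frac{31}{399}\right) - 20 = \frac{155}{399} - 20 = - \frac{7825}{399}$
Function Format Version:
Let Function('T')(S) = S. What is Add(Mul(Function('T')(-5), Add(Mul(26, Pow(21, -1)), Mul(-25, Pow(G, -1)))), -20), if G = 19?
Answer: Rational(-7825, 399) ≈ -19.612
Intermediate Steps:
Add(Mul(Function('T')(-5), Add(Mul(26, Pow(21, -1)), Mul(-25, Pow(G, -1)))), -20) = Add(Mul(-5, Add(Mul(26, Pow(21, -1)), Mul(-25, Pow(19, -1)))), -20) = Add(Mul(-5, Add(Mul(26, Rational(1, 21)), Mul(-25, Rational(1, 19)))), -20) = Add(Mul(-5, Add(Rational(26, 21), Rational(-25, 19))), -20) = Add(Mul(-5, Rational(-31, 399)), -20) = Add(Rational(155, 399), -20) = Rational(-7825, 399)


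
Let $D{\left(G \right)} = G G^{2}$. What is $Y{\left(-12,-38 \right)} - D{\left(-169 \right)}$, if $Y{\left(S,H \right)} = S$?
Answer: $4826797$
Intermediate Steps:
$D{\left(G \right)} = G^{3}$
$Y{\left(-12,-38 \right)} - D{\left(-169 \right)} = -12 - \left(-169\right)^{3} = -12 - -4826809 = -12 + 4826809 = 4826797$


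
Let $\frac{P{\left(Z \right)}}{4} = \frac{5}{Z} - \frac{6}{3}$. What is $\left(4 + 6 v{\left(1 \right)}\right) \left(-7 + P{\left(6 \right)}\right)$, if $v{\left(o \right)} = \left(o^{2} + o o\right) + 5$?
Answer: $- \frac{1610}{3} \approx -536.67$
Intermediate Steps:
$v{\left(o \right)} = 5 + 2 o^{2}$ ($v{\left(o \right)} = \left(o^{2} + o^{2}\right) + 5 = 2 o^{2} + 5 = 5 + 2 o^{2}$)
$P{\left(Z \right)} = -8 + \frac{20}{Z}$ ($P{\left(Z \right)} = 4 \left(\frac{5}{Z} - \frac{6}{3}\right) = 4 \left(\frac{5}{Z} - 2\right) = 4 \left(-2 + \frac{5}{Z}\right) = -8 + \frac{20}{Z}$)
$\left(4 + 6 v{\left(1 \right)}\right) \left(-7 + P{\left(6 \right)}\right) = \left(4 + 6 \left(5 + 2 \cdot 1^{2}\right)\right) \left(-7 - \left(8 - \frac{20}{6}\right)\right) = \left(4 + 6 \left(5 + 2 \cdot 1\right)\right) \left(-7 + \left(-8 + 20 \cdot \frac{1}{6}\right)\right) = \left(4 + 6 \left(5 + 2\right)\right) \left(-7 + \left(-8 + \frac{10}{3}\right)\right) = \left(4 + 6 \cdot 7\right) \left(-7 - \frac{14}{3}\right) = \left(4 + 42\right) \left(- \frac{35}{3}\right) = 46 \left(- \frac{35}{3}\right) = - \frac{1610}{3}$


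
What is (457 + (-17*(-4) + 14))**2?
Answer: 290521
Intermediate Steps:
(457 + (-17*(-4) + 14))**2 = (457 + (68 + 14))**2 = (457 + 82)**2 = 539**2 = 290521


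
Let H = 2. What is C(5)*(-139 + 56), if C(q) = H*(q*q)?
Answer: -4150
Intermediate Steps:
C(q) = 2*q**2 (C(q) = 2*(q*q) = 2*q**2)
C(5)*(-139 + 56) = (2*5**2)*(-139 + 56) = (2*25)*(-83) = 50*(-83) = -4150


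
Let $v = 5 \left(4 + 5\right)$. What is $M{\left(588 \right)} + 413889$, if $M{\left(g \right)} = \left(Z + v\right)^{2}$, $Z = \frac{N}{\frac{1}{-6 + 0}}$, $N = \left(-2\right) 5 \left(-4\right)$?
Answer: $451914$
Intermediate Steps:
$N = 40$ ($N = \left(-10\right) \left(-4\right) = 40$)
$Z = -240$ ($Z = \frac{40}{\frac{1}{-6 + 0}} = \frac{40}{\frac{1}{-6}} = \frac{40}{- \frac{1}{6}} = 40 \left(-6\right) = -240$)
$v = 45$ ($v = 5 \cdot 9 = 45$)
$M{\left(g \right)} = 38025$ ($M{\left(g \right)} = \left(-240 + 45\right)^{2} = \left(-195\right)^{2} = 38025$)
$M{\left(588 \right)} + 413889 = 38025 + 413889 = 451914$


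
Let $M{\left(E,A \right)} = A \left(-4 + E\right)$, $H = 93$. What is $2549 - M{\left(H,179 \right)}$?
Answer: $-13382$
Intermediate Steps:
$2549 - M{\left(H,179 \right)} = 2549 - 179 \left(-4 + 93\right) = 2549 - 179 \cdot 89 = 2549 - 15931 = -13382$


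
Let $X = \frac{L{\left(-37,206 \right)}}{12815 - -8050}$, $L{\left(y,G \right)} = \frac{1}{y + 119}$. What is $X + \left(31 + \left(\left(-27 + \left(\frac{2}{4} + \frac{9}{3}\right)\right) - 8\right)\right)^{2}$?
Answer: $\frac{855467}{3421860} \approx 0.25$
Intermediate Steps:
$L{\left(y,G \right)} = \frac{1}{119 + y}$
$X = \frac{1}{1710930}$ ($X = \frac{1}{\left(119 - 37\right) \left(12815 - -8050\right)} = \frac{1}{82 \left(12815 + 8050\right)} = \frac{1}{82 \cdot 20865} = \frac{1}{82} \cdot \frac{1}{20865} = \frac{1}{1710930} \approx 5.8448 \cdot 10^{-7}$)
$X + \left(31 + \left(\left(-27 + \left(\frac{2}{4} + \frac{9}{3}\right)\right) - 8\right)\right)^{2} = \frac{1}{1710930} + \left(31 + \left(\left(-27 + \left(\frac{2}{4} + \frac{9}{3}\right)\right) - 8\right)\right)^{2} = \frac{1}{1710930} + \left(31 + \left(\left(-27 + \left(2 \cdot \frac{1}{4} + 9 \cdot \frac{1}{3}\right)\right) - 8\right)\right)^{2} = \frac{1}{1710930} + \left(31 + \left(\left(-27 + \left(\frac{1}{2} + 3\right)\right) - 8\right)\right)^{2} = \frac{1}{1710930} + \left(31 + \left(\left(-27 + \frac{7}{2}\right) - 8\right)\right)^{2} = \frac{1}{1710930} + \left(31 - \frac{63}{2}\right)^{2} = \frac{1}{1710930} + \left(- \frac{1}{2}\right)^{2} = \frac{1}{1710930} + \frac{1}{4} = \frac{855467}{3421860}$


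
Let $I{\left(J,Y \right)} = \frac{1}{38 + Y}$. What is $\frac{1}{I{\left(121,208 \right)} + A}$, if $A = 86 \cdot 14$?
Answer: $\frac{246}{296185} \approx 0.00083056$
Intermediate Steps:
$A = 1204$
$\frac{1}{I{\left(121,208 \right)} + A} = \frac{1}{\frac{1}{38 + 208} + 1204} = \frac{1}{\frac{1}{246} + 1204} = \frac{1}{\frac{296185}{246}} = \frac{246}{296185}$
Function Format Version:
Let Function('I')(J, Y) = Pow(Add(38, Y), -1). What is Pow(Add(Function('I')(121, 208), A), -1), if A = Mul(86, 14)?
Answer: Rational(246, 296185) ≈ 0.00083056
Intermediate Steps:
A = 1204
Pow(Add(Function('I')(121, 208), A), -1) = Pow(Add(Pow(Add(38, 208), -1), 1204), -1) = Pow(Add(Pow(246, -1), 1204), -1) = Pow(Add(Rational(1, 246), 1204), -1) = Pow(Rational(296185, 246), -1) = Rational(246, 296185)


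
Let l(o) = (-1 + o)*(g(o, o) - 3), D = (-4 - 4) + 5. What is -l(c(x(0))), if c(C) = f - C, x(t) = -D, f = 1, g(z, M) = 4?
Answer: 3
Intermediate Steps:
D = -3 (D = -8 + 5 = -3)
x(t) = 3 (x(t) = -1*(-3) = 3)
c(C) = 1 - C
l(o) = -1 + o (l(o) = (-1 + o)*(4 - 3) = (-1 + o)*1 = -1 + o)
-l(c(x(0))) = -(-1 + (1 - 1*3)) = -(-1 + (1 - 3)) = -(-1 - 2) = -1*(-3) = 3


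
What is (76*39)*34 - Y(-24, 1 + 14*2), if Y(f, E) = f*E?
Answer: 101472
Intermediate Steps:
Y(f, E) = E*f
(76*39)*34 - Y(-24, 1 + 14*2) = (76*39)*34 - (1 + 14*2)*(-24) = 2964*34 - (1 + 28)*(-24) = 100776 - 29*(-24) = 100776 - 1*(-696) = 100776 + 696 = 101472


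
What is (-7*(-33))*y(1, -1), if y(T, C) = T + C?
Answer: 0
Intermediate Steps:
y(T, C) = C + T
(-7*(-33))*y(1, -1) = (-7*(-33))*(-1 + 1) = 231*0 = 0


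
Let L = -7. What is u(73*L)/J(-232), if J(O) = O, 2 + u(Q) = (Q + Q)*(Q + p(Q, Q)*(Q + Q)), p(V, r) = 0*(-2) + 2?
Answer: -326401/29 ≈ -11255.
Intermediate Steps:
p(V, r) = 2 (p(V, r) = 0 + 2 = 2)
u(Q) = -2 + 10*Q**2 (u(Q) = -2 + (Q + Q)*(Q + 2*(Q + Q)) = -2 + (2*Q)*(Q + 2*(2*Q)) = -2 + (2*Q)*(Q + 4*Q) = -2 + (2*Q)*(5*Q) = -2 + 10*Q**2)
u(73*L)/J(-232) = (-2 + 10*(73*(-7))**2)/(-232) = (-2 + 10*(-511)**2)*(-1/232) = (-2 + 10*261121)*(-1/232) = (-2 + 2611210)*(-1/232) = 2611208*(-1/232) = -326401/29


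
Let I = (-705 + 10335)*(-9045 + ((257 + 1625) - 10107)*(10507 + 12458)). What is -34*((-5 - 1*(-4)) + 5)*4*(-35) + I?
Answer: -1819070098060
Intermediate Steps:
I = -1819070117100 (I = 9630*(-9045 + (1882 - 10107)*22965) = 9630*(-9045 - 8225*22965) = 9630*(-9045 - 188887125) = 9630*(-188896170) = -1819070117100)
-34*((-5 - 1*(-4)) + 5)*4*(-35) + I = -34*((-5 - 1*(-4)) + 5)*4*(-35) - 1819070117100 = -34*((-5 + 4) + 5)*4*(-35) - 1819070117100 = -34*(-1 + 5)*4*(-35) - 1819070117100 = -136*4*(-35) - 1819070117100 = -34*16*(-35) - 1819070117100 = -544*(-35) - 1819070117100 = 19040 - 1819070117100 = -1819070098060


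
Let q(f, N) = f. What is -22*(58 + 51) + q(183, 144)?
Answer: -2215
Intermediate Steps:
-22*(58 + 51) + q(183, 144) = -22*(58 + 51) + 183 = -22*109 + 183 = -2398 + 183 = -2215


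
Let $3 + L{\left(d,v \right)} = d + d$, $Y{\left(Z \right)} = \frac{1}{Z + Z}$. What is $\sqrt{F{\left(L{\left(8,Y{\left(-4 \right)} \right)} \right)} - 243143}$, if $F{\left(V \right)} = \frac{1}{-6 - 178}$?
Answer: $\frac{i \sqrt{2057962398}}{92} \approx 493.1 i$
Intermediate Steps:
$Y{\left(Z \right)} = \frac{1}{2 Z}$
$L{\left(d,v \right)} = -3 + 2 d$ ($L{\left(d,v \right)} = -3 + \left(d + d\right) = -3 + 2 d$)
$F{\left(V \right)} = - \frac{1}{184}$ ($F{\left(V \right)} = \frac{1}{-184} = - \frac{1}{184}$)
$\sqrt{F{\left(L{\left(8,Y{\left(-4 \right)} \right)} \right)} - 243143} = \sqrt{- \frac{1}{184} - 243143} = \sqrt{- \frac{44738313}{184}} = \frac{i \sqrt{2057962398}}{92}$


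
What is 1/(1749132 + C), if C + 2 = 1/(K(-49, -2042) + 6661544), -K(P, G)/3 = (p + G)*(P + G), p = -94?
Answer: 6737584/11784910301919 ≈ 5.7171e-7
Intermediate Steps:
K(P, G) = -3*(-94 + G)*(G + P) (K(P, G) = -3*(-94 + G)*(P + G) = -3*(-94 + G)*(G + P))
C = -13475169/6737584 (C = -2 + 1/((-3*(-2042)² + 282*(-2042) + 282*(-49) - 3*(-2042)*(-49)) + 6661544) = -2 + 1/((-3*4169764 - 575844 - 13818 - 300174) + 6661544) = -2 + 1/((-12509292 - 575844 - 13818 - 300174) + 6661544) = -2 + 1/(-13399128 + 6661544) = -2 + 1/(-6737584) = -2 - 1/6737584 = -13475169/6737584 ≈ -2.0000)
1/(1749132 + C) = 1/(1749132 - 13475169/6737584) = 1/(11784910301919/6737584) = 6737584/11784910301919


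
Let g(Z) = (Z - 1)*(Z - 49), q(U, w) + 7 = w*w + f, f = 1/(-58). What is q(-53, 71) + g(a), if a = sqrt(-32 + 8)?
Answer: 293421/58 - 100*I*sqrt(6) ≈ 5059.0 - 244.95*I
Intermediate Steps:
f = -1/58 ≈ -0.017241
a = 2*I*sqrt(6) (a = sqrt(-24) = 2*I*sqrt(6) ≈ 4.899*I)
q(U, w) = -407/58 + w**2 (q(U, w) = -7 + (w*w - 1/58) = -7 + (w**2 - 1/58) = -7 + (-1/58 + w**2) = -407/58 + w**2)
g(Z) = (-1 + Z)*(-49 + Z)
q(-53, 71) + g(a) = (-407/58 + 71**2) + (49 + (2*I*sqrt(6))**2 - 100*I*sqrt(6)) = (-407/58 + 5041) + (49 - 24 - 100*I*sqrt(6)) = 291971/58 + (25 - 100*I*sqrt(6)) = 293421/58 - 100*I*sqrt(6)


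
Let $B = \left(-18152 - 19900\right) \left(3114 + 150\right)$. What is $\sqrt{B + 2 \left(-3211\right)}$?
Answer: $5 i \sqrt{4968326} \approx 11145.0 i$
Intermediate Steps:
$B = -124201728$ ($B = \left(-38052\right) 3264 = -124201728$)
$\sqrt{B + 2 \left(-3211\right)} = \sqrt{-124201728 + 2 \left(-3211\right)} = \sqrt{-124201728 - 6422} = \sqrt{-124208150} = 5 i \sqrt{4968326}$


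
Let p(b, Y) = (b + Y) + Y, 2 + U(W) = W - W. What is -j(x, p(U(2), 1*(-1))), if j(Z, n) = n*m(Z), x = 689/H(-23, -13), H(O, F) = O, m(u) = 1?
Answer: 4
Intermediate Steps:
U(W) = -2 (U(W) = -2 + (W - W) = -2 + 0 = -2)
p(b, Y) = b + 2*Y (p(b, Y) = (Y + b) + Y = b + 2*Y)
x = -689/23 (x = 689/(-23) = 689*(-1/23) = -689/23 ≈ -29.957)
j(Z, n) = n (j(Z, n) = n*1 = n)
-j(x, p(U(2), 1*(-1))) = -(-2 + 2*(1*(-1))) = -(-2 + 2*(-1)) = -(-2 - 2) = -1*(-4) = 4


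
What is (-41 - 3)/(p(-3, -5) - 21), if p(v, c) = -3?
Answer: 11/6 ≈ 1.8333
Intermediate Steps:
(-41 - 3)/(p(-3, -5) - 21) = (-41 - 3)/(-3 - 21) = -44/(-24) = -44*(-1/24) = 11/6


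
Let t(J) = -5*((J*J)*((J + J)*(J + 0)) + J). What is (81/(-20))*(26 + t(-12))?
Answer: 8394597/10 ≈ 8.3946e+5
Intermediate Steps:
t(J) = -10*J**4 - 5*J (t(J) = -5*(J**2*((2*J)*J) + J) = -5*(J**2*(2*J**2) + J) = -5*(2*J**4 + J) = -5*(J + 2*J**4) = -10*J**4 - 5*J)
(81/(-20))*(26 + t(-12)) = (81/(-20))*(26 + (-10*(-12)**4 - 5*(-12))) = (81*(-1/20))*(26 + (-10*20736 + 60)) = -81*(26 + (-207360 + 60))/20 = -81*(26 - 207300)/20 = -81/20*(-207274) = 8394597/10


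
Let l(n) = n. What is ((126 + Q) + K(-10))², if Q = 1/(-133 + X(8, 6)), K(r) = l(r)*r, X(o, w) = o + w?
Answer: 723233449/14161 ≈ 51072.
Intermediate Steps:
K(r) = r² (K(r) = r*r = r²)
Q = -1/119 (Q = 1/(-133 + (8 + 6)) = 1/(-133 + 14) = 1/(-119) = -1/119 ≈ -0.0084034)
((126 + Q) + K(-10))² = ((126 - 1/119) + (-10)²)² = (14993/119 + 100)² = (26893/119)² = 723233449/14161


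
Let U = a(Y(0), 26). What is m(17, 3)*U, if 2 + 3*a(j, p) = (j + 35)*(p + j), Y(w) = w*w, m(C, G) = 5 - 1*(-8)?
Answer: 11804/3 ≈ 3934.7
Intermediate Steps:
m(C, G) = 13 (m(C, G) = 5 + 8 = 13)
Y(w) = w**2
a(j, p) = -2/3 + (35 + j)*(j + p)/3 (a(j, p) = -2/3 + ((j + 35)*(p + j))/3 = -2/3 + ((35 + j)*(j + p))/3 = -2/3 + (35 + j)*(j + p)/3)
U = 908/3 (U = -2/3 + (0**2)**2/3 + (35/3)*0**2 + (35/3)*26 + (1/3)*0**2*26 = -2/3 + (1/3)*0**2 + (35/3)*0 + 910/3 + (1/3)*0*26 = -2/3 + (1/3)*0 + 0 + 910/3 + 0 = -2/3 + 0 + 0 + 910/3 + 0 = 908/3 ≈ 302.67)
m(17, 3)*U = 13*(908/3) = 11804/3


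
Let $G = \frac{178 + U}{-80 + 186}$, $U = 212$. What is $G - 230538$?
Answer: $- \frac{12218319}{53} \approx -2.3053 \cdot 10^{5}$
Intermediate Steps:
$G = \frac{195}{53}$ ($G = \frac{178 + 212}{-80 + 186} = \frac{390}{106} = 390 \cdot \frac{1}{106} = \frac{195}{53} \approx 3.6792$)
$G - 230538 = \frac{195}{53} - 230538 = - \frac{12218319}{53}$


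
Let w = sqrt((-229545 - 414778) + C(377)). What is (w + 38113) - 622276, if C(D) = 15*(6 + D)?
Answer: -584163 + I*sqrt(638578) ≈ -5.8416e+5 + 799.11*I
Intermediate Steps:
C(D) = 90 + 15*D
w = I*sqrt(638578) (w = sqrt((-229545 - 414778) + (90 + 15*377)) = sqrt(-644323 + (90 + 5655)) = sqrt(-644323 + 5745) = sqrt(-638578) = I*sqrt(638578) ≈ 799.11*I)
(w + 38113) - 622276 = (I*sqrt(638578) + 38113) - 622276 = (38113 + I*sqrt(638578)) - 622276 = -584163 + I*sqrt(638578)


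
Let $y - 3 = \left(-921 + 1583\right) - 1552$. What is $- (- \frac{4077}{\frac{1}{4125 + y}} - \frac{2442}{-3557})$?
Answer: $\frac{46957114140}{3557} \approx 1.3201 \cdot 10^{7}$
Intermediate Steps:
$y = -887$ ($y = 3 + \left(\left(-921 + 1583\right) - 1552\right) = 3 + \left(662 - 1552\right) = 3 - 890 = -887$)
$- (- \frac{4077}{\frac{1}{4125 + y}} - \frac{2442}{-3557}) = - (- \frac{4077}{\frac{1}{4125 - 887}} - \frac{2442}{-3557}) = - (- \frac{4077}{\frac{1}{3238}} - - \frac{2442}{3557}) = - (- 4077 \frac{1}{\frac{1}{3238}} + \frac{2442}{3557}) = - (\left(-4077\right) 3238 + \frac{2442}{3557}) = - (-13201326 + \frac{2442}{3557}) = \left(-1\right) \left(- \frac{46957114140}{3557}\right) = \frac{46957114140}{3557}$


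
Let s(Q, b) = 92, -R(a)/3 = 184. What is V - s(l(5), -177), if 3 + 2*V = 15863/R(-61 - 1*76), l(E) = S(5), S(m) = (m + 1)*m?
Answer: -119087/1104 ≈ -107.87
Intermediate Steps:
S(m) = m*(1 + m) (S(m) = (1 + m)*m = m*(1 + m))
l(E) = 30 (l(E) = 5*(1 + 5) = 5*6 = 30)
R(a) = -552 (R(a) = -3*184 = -552)
V = -17519/1104 (V = -3/2 + (15863/(-552))/2 = -3/2 + (15863*(-1/552))/2 = -3/2 + (½)*(-15863/552) = -3/2 - 15863/1104 = -17519/1104 ≈ -15.869)
V - s(l(5), -177) = -17519/1104 - 1*92 = -17519/1104 - 92 = -119087/1104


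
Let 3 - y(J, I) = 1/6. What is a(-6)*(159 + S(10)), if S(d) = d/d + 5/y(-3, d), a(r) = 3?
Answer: 8250/17 ≈ 485.29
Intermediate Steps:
y(J, I) = 17/6 (y(J, I) = 3 - 1/6 = 3 - 1*⅙ = 3 - ⅙ = 17/6)
S(d) = 47/17 (S(d) = d/d + 5/(17/6) = 1 + 5*(6/17) = 1 + 30/17 = 47/17)
a(-6)*(159 + S(10)) = 3*(159 + 47/17) = 3*(2750/17) = 8250/17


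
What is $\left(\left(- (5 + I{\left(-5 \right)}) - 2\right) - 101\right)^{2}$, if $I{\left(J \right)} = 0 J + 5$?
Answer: $12769$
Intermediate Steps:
$I{\left(J \right)} = 5$ ($I{\left(J \right)} = 0 + 5 = 5$)
$\left(\left(- (5 + I{\left(-5 \right)}) - 2\right) - 101\right)^{2} = \left(\left(- (5 + 5) - 2\right) - 101\right)^{2} = \left(\left(\left(-1\right) 10 - 2\right) - 101\right)^{2} = \left(\left(-10 - 2\right) - 101\right)^{2} = \left(-12 - 101\right)^{2} = \left(-113\right)^{2} = 12769$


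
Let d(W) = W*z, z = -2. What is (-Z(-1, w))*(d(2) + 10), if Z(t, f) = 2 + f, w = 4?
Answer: -36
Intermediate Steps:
d(W) = -2*W (d(W) = W*(-2) = -2*W)
(-Z(-1, w))*(d(2) + 10) = (-(2 + 4))*(-2*2 + 10) = (-1*6)*(-4 + 10) = -6*6 = -36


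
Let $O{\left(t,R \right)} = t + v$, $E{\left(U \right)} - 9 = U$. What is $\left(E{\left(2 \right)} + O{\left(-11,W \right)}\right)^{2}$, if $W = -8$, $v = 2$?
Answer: $4$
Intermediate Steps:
$E{\left(U \right)} = 9 + U$
$O{\left(t,R \right)} = 2 + t$ ($O{\left(t,R \right)} = t + 2 = 2 + t$)
$\left(E{\left(2 \right)} + O{\left(-11,W \right)}\right)^{2} = \left(\left(9 + 2\right) + \left(2 - 11\right)\right)^{2} = \left(11 - 9\right)^{2} = 2^{2} = 4$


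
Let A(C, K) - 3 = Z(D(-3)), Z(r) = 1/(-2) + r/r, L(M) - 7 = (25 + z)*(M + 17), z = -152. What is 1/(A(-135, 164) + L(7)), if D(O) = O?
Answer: -2/6075 ≈ -0.00032922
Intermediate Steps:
L(M) = -2152 - 127*M (L(M) = 7 + (25 - 152)*(M + 17) = 7 - 127*(17 + M) = 7 + (-2159 - 127*M) = -2152 - 127*M)
Z(r) = ½ (Z(r) = 1*(-½) + 1 = -½ + 1 = ½)
A(C, K) = 7/2 (A(C, K) = 3 + ½ = 7/2)
1/(A(-135, 164) + L(7)) = 1/(7/2 + (-2152 - 127*7)) = 1/(7/2 + (-2152 - 889)) = 1/(7/2 - 3041) = 1/(-6075/2) = -2/6075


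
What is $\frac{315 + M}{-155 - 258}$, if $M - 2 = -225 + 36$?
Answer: $- \frac{128}{413} \approx -0.30993$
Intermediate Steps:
$M = -187$ ($M = 2 + \left(-225 + 36\right) = 2 - 189 = -187$)
$\frac{315 + M}{-155 - 258} = \frac{315 - 187}{-155 - 258} = \frac{128}{-413} = 128 \left(- \frac{1}{413}\right) = - \frac{128}{413}$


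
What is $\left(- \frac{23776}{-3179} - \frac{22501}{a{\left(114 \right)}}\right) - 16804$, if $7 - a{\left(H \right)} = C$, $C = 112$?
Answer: $- \frac{5535064021}{333795} \approx -16582.0$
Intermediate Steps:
$a{\left(H \right)} = -105$ ($a{\left(H \right)} = 7 - 112 = -105$)
$\left(- \frac{23776}{-3179} - \frac{22501}{a{\left(114 \right)}}\right) - 16804 = \left(- \frac{23776}{-3179} - \frac{22501}{-105}\right) - 16804 = \left(\left(-23776\right) \left(- \frac{1}{3179}\right) - - \frac{22501}{105}\right) - 16804 = \left(\frac{23776}{3179} + \frac{22501}{105}\right) - 16804 = \frac{74027159}{333795} - 16804 = - \frac{5535064021}{333795}$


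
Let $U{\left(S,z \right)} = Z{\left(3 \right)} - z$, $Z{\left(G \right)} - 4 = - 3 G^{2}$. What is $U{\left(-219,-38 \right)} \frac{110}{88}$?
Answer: $\frac{75}{4} \approx 18.75$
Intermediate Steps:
$Z{\left(G \right)} = 4 - 3 G^{2}$
$U{\left(S,z \right)} = -23 - z$ ($U{\left(S,z \right)} = \left(4 - 3 \cdot 3^{2}\right) - z = \left(4 - 27\right) - z = -23 - z$)
$U{\left(-219,-38 \right)} \frac{110}{88} = \left(-23 - -38\right) \frac{110}{88} = \left(-23 + 38\right) 110 \cdot \frac{1}{88} = 15 \cdot \frac{5}{4} = \frac{75}{4}$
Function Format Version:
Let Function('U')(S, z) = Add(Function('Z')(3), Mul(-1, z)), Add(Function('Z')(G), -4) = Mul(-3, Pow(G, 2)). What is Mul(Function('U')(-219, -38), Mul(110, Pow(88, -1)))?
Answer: Rational(75, 4) ≈ 18.750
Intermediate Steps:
Function('Z')(G) = Add(4, Mul(-3, Pow(G, 2)))
Function('U')(S, z) = Add(-23, Mul(-1, z)) (Function('U')(S, z) = Add(Add(4, Mul(-3, Pow(3, 2))), Mul(-1, z)) = Add(Add(4, Mul(-3, 9)), Mul(-1, z)) = Add(Add(4, -27), Mul(-1, z)) = Add(-23, Mul(-1, z)))
Mul(Function('U')(-219, -38), Mul(110, Pow(88, -1))) = Mul(Add(-23, Mul(-1, -38)), Mul(110, Pow(88, -1))) = Mul(Add(-23, 38), Mul(110, Rational(1, 88))) = Mul(15, Rational(5, 4)) = Rational(75, 4)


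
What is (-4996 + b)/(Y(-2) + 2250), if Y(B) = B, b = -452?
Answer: -681/281 ≈ -2.4235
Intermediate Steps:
(-4996 + b)/(Y(-2) + 2250) = (-4996 - 452)/(-2 + 2250) = -5448/2248 = -5448*1/2248 = -681/281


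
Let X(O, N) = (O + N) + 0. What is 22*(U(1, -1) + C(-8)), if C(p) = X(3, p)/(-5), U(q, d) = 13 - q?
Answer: 286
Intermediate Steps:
X(O, N) = N + O (X(O, N) = (N + O) + 0 = N + O)
C(p) = -3/5 - p/5 (C(p) = (p + 3)/(-5) = (3 + p)*(-1/5) = -3/5 - p/5)
22*(U(1, -1) + C(-8)) = 22*((13 - 1*1) + (-3/5 - 1/5*(-8))) = 22*((13 - 1) + (-3/5 + 8/5)) = 22*(12 + 1) = 22*13 = 286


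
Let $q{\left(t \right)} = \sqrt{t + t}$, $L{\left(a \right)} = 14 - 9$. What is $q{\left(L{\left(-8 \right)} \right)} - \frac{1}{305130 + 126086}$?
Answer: $- \frac{1}{431216} + \sqrt{10} \approx 3.1623$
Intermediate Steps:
$L{\left(a \right)} = 5$
$q{\left(t \right)} = \sqrt{2} \sqrt{t}$ ($q{\left(t \right)} = \sqrt{2 t} = \sqrt{2} \sqrt{t}$)
$q{\left(L{\left(-8 \right)} \right)} - \frac{1}{305130 + 126086} = \sqrt{2} \sqrt{5} - \frac{1}{305130 + 126086} = \sqrt{10} - \frac{1}{431216} = - \frac{1}{431216} + \sqrt{10}$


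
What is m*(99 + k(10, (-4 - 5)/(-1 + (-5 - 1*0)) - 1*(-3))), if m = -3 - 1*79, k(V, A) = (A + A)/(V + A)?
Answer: -236898/29 ≈ -8168.9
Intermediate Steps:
k(V, A) = 2*A/(A + V) (k(V, A) = (2*A)/(A + V) = 2*A/(A + V))
m = -82 (m = -3 - 79 = -82)
m*(99 + k(10, (-4 - 5)/(-1 + (-5 - 1*0)) - 1*(-3))) = -82*(99 + 2*((-4 - 5)/(-1 + (-5 - 1*0)) - 1*(-3))/(((-4 - 5)/(-1 + (-5 - 1*0)) - 1*(-3)) + 10)) = -82*(99 + 2*(-9/(-1 + (-5 + 0)) + 3)/((-9/(-1 + (-5 + 0)) + 3) + 10)) = -82*(99 + 2*(-9/(-1 - 5) + 3)/((-9/(-1 - 5) + 3) + 10)) = -82*(99 + 2*(-9/(-6) + 3)/((-9/(-6) + 3) + 10)) = -82*(99 + 2*(-9*(-⅙) + 3)/((-9*(-⅙) + 3) + 10)) = -82*(99 + 2*(3/2 + 3)/((3/2 + 3) + 10)) = -82*(99 + 2*(9/2)/(9/2 + 10)) = -82*(99 + 2*(9/2)/(29/2)) = -82*(99 + 2*(9/2)*(2/29)) = -82*(99 + 18/29) = -82*2889/29 = -236898/29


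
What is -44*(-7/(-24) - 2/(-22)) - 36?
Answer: -317/6 ≈ -52.833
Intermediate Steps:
-44*(-7/(-24) - 2/(-22)) - 36 = -44*(-7*(-1/24) - 2*(-1/22)) - 36 = -44*(7/24 + 1/11) - 36 = -44*101/264 - 36 = -101/6 - 36 = -317/6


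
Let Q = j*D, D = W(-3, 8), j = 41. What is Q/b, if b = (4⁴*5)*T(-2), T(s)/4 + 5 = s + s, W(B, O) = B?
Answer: 41/15360 ≈ 0.0026693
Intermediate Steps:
T(s) = -20 + 8*s (T(s) = -20 + 4*(s + s) = -20 + 4*(2*s) = -20 + 8*s)
D = -3
b = -46080 (b = (4⁴*5)*(-20 + 8*(-2)) = (256*5)*(-20 - 16) = 1280*(-36) = -46080)
Q = -123 (Q = 41*(-3) = -123)
Q/b = -123/(-46080) = -123*(-1/46080) = 41/15360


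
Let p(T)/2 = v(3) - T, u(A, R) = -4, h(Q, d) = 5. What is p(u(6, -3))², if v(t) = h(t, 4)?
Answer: 324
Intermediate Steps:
v(t) = 5
p(T) = 10 - 2*T (p(T) = 2*(5 - T) = 10 - 2*T)
p(u(6, -3))² = (10 - 2*(-4))² = (10 + 8)² = 18² = 324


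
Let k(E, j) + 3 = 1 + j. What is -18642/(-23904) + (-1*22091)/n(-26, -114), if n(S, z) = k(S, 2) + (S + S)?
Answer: 22043027/51792 ≈ 425.61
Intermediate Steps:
k(E, j) = -2 + j (k(E, j) = -3 + (1 + j) = -2 + j)
n(S, z) = 2*S (n(S, z) = (-2 + 2) + (S + S) = 0 + 2*S = 2*S)
-18642/(-23904) + (-1*22091)/n(-26, -114) = -18642/(-23904) + (-1*22091)/((2*(-26))) = -18642*(-1/23904) - 22091/(-52) = 3107/3984 - 22091*(-1/52) = 3107/3984 + 22091/52 = 22043027/51792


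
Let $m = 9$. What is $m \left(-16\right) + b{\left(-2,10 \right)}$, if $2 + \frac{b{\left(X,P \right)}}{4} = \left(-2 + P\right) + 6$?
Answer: $-96$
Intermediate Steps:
$b{\left(X,P \right)} = 8 + 4 P$ ($b{\left(X,P \right)} = -8 + 4 \left(\left(-2 + P\right) + 6\right) = -8 + 4 \left(4 + P\right) = -8 + \left(16 + 4 P\right) = 8 + 4 P$)
$m \left(-16\right) + b{\left(-2,10 \right)} = 9 \left(-16\right) + \left(8 + 4 \cdot 10\right) = -144 + \left(8 + 40\right) = -144 + 48 = -96$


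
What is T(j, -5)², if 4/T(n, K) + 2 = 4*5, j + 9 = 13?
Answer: 4/81 ≈ 0.049383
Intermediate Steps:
j = 4 (j = -9 + 13 = 4)
T(n, K) = 2/9 (T(n, K) = 4/(-2 + 4*5) = 4/(-2 + 20) = 4/18 = 4*(1/18) = 2/9)
T(j, -5)² = (2/9)² = 4/81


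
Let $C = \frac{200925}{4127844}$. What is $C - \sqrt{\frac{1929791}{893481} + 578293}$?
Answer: $\frac{66975}{1375948} - \frac{2 \sqrt{218174775253959}}{38847} \approx -760.41$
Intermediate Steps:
$C = \frac{66975}{1375948}$ ($C = 200925 \cdot \frac{1}{4127844} = \frac{66975}{1375948} \approx 0.048676$)
$C - \sqrt{\frac{1929791}{893481} + 578293} = \frac{66975}{1375948} - \sqrt{\frac{1929791}{893481} + 578293} = \frac{66975}{1375948} - \sqrt{\frac{516695737724}{893481}} = \frac{66975}{1375948} - \frac{2 \sqrt{218174775253959}}{38847}$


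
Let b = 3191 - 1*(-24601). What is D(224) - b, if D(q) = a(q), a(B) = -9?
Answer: -27801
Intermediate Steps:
D(q) = -9
b = 27792 (b = 3191 + 24601 = 27792)
D(224) - b = -9 - 1*27792 = -9 - 27792 = -27801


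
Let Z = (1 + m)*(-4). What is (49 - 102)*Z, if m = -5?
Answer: -848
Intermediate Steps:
Z = 16 (Z = (1 - 5)*(-4) = -4*(-4) = 16)
(49 - 102)*Z = (49 - 102)*16 = -53*16 = -848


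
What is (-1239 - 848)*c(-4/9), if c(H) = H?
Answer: 8348/9 ≈ 927.56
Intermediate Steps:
(-1239 - 848)*c(-4/9) = (-1239 - 848)*(-4/9) = -(-8348)/9 = -2087*(-4/9) = 8348/9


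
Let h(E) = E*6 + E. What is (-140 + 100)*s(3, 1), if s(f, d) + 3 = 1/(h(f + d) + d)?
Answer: 3440/29 ≈ 118.62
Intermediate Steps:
h(E) = 7*E (h(E) = 6*E + E = 7*E)
s(f, d) = -3 + 1/(7*f + 8*d) (s(f, d) = -3 + 1/(7*(f + d) + d) = -3 + 1/(7*(d + f) + d) = -3 + 1/((7*d + 7*f) + d) = -3 + 1/(7*f + 8*d))
(-140 + 100)*s(3, 1) = (-140 + 100)*((1 - 24*1 - 21*3)/(7*3 + 8*1)) = -40*(1 - 24 - 63)/(21 + 8) = -40*(-86)/29 = -40*(-86/29) = 3440/29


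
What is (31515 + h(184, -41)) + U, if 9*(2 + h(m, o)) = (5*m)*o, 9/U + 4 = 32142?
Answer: 7902637867/289242 ≈ 27322.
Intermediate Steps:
U = 9/32138 (U = 9/(-4 + 32142) = 9/32138 ≈ 0.00028004)
h(m, o) = -2 + 5*m*o/9 (h(m, o) = -2 + ((5*m)*o)/9 = -2 + (5*m*o)/9 = -2 + 5*m*o/9)
(31515 + h(184, -41)) + U = (31515 + (-2 + (5/9)*184*(-41))) + 9/32138 = (31515 + (-2 - 37720/9)) + 9/32138 = (31515 - 37738/9) + 9/32138 = 245897/9 + 9/32138 = 7902637867/289242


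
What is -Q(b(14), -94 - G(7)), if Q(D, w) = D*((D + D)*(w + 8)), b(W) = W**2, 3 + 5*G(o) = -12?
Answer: 6377056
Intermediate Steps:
G(o) = -3 (G(o) = -3/5 + (1/5)*(-12) = -3/5 - 12/5 = -3)
Q(D, w) = 2*D**2*(8 + w) (Q(D, w) = D*((2*D)*(8 + w)) = D*(2*D*(8 + w)) = 2*D**2*(8 + w))
-Q(b(14), -94 - G(7)) = -2*(14**2)**2*(8 + (-94 - 1*(-3))) = -2*196**2*(8 + (-94 + 3)) = -2*38416*(8 - 91) = -2*38416*(-83) = -1*(-6377056) = 6377056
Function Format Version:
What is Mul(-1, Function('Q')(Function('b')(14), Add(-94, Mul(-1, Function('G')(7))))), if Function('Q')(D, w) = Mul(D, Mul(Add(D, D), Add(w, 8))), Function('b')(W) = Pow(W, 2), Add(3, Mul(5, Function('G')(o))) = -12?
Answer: 6377056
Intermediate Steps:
Function('G')(o) = -3 (Function('G')(o) = Add(Rational(-3, 5), Mul(Rational(1, 5), -12)) = Add(Rational(-3, 5), Rational(-12, 5)) = -3)
Function('Q')(D, w) = Mul(2, Pow(D, 2), Add(8, w)) (Function('Q')(D, w) = Mul(D, Mul(Mul(2, D), Add(8, w))) = Mul(D, Mul(2, D, Add(8, w))) = Mul(2, Pow(D, 2), Add(8, w)))
Mul(-1, Function('Q')(Function('b')(14), Add(-94, Mul(-1, Function('G')(7))))) = Mul(-1, Mul(2, Pow(Pow(14, 2), 2), Add(8, Add(-94, Mul(-1, -3))))) = Mul(-1, Mul(2, Pow(196, 2), Add(8, Add(-94, 3)))) = Mul(-1, Mul(2, 38416, Add(8, -91))) = Mul(-1, Mul(2, 38416, -83)) = Mul(-1, -6377056) = 6377056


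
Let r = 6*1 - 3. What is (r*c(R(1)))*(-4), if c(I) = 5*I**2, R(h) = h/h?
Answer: -60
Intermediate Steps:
R(h) = 1
r = 3 (r = 6 - 3 = 3)
(r*c(R(1)))*(-4) = (3*(5*1**2))*(-4) = (3*(5*1))*(-4) = (3*5)*(-4) = 15*(-4) = -60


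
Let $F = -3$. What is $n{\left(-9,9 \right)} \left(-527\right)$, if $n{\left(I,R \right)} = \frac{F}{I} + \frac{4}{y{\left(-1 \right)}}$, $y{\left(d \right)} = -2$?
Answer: $\frac{2635}{3} \approx 878.33$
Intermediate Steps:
$n{\left(I,R \right)} = -2 - \frac{3}{I}$ ($n{\left(I,R \right)} = - \frac{3}{I} + \frac{4}{-2} = - \frac{3}{I} + 4 \left(- \frac{1}{2}\right) = - \frac{3}{I} - 2 = -2 - \frac{3}{I}$)
$n{\left(-9,9 \right)} \left(-527\right) = \left(-2 - \frac{3}{-9}\right) \left(-527\right) = \left(-2 - - \frac{1}{3}\right) \left(-527\right) = \left(-2 + \frac{1}{3}\right) \left(-527\right) = \left(- \frac{5}{3}\right) \left(-527\right) = \frac{2635}{3}$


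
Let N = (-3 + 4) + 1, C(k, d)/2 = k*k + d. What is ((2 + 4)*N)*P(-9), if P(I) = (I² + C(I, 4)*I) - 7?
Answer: -17472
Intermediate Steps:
C(k, d) = 2*d + 2*k² (C(k, d) = 2*(k*k + d) = 2*(k² + d) = 2*(d + k²) = 2*d + 2*k²)
N = 2 (N = 1 + 1 = 2)
P(I) = -7 + I² + I*(8 + 2*I²) (P(I) = (I² + (2*4 + 2*I²)*I) - 7 = (I² + (8 + 2*I²)*I) - 7 = (I² + I*(8 + 2*I²)) - 7 = -7 + I² + I*(8 + 2*I²))
((2 + 4)*N)*P(-9) = ((2 + 4)*2)*(-7 + (-9)² + 2*(-9)*(4 + (-9)²)) = (6*2)*(-7 + 81 + 2*(-9)*(4 + 81)) = 12*(-7 + 81 + 2*(-9)*85) = 12*(-7 + 81 - 1530) = 12*(-1456) = -17472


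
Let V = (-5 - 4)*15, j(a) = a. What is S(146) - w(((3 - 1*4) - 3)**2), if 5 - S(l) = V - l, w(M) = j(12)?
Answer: 274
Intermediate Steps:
w(M) = 12
V = -135 (V = -9*15 = -135)
S(l) = 140 + l (S(l) = 5 - (-135 - l) = 5 + (135 + l) = 140 + l)
S(146) - w(((3 - 1*4) - 3)**2) = (140 + 146) - 1*12 = 286 - 12 = 274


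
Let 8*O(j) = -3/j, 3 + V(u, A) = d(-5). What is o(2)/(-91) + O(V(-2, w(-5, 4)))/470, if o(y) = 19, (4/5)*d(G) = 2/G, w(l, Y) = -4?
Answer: -35681/171080 ≈ -0.20856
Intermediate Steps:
d(G) = 5/(2*G) (d(G) = 5*(2/G)/4 = 5/(2*G))
V(u, A) = -7/2 (V(u, A) = -3 + (5/2)/(-5) = -3 + (5/2)*(-⅕) = -3 - ½ = -7/2)
O(j) = -3/(8*j) (O(j) = (-3/j)/8 = -3/(8*j))
o(2)/(-91) + O(V(-2, w(-5, 4)))/470 = 19/(-91) - 3/(8*(-7/2))/470 = 19*(-1/91) - 3/8*(-2/7)*(1/470) = -19/91 + (3/28)*(1/470) = -19/91 + 3/13160 = -35681/171080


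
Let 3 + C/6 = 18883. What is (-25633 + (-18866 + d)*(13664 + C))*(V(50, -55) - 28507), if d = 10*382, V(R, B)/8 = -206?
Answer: 57596805593835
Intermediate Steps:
C = 113280 (C = -18 + 6*18883 = -18 + 113298 = 113280)
V(R, B) = -1648 (V(R, B) = 8*(-206) = -1648)
d = 3820
(-25633 + (-18866 + d)*(13664 + C))*(V(50, -55) - 28507) = (-25633 + (-18866 + 3820)*(13664 + 113280))*(-1648 - 28507) = (-25633 - 15046*126944)*(-30155) = (-25633 - 1909999424)*(-30155) = -1910025057*(-30155) = 57596805593835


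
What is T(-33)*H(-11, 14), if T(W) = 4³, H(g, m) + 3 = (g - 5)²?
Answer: 16192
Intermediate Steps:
H(g, m) = -3 + (-5 + g)² (H(g, m) = -3 + (g - 5)² = -3 + (-5 + g)²)
T(W) = 64
T(-33)*H(-11, 14) = 64*(-3 + (-5 - 11)²) = 64*(-3 + (-16)²) = 64*(-3 + 256) = 64*253 = 16192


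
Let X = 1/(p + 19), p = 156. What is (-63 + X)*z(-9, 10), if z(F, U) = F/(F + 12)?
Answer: 33072/175 ≈ 188.98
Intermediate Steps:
z(F, U) = F/(12 + F)
X = 1/175 (X = 1/(156 + 19) = 1/175 ≈ 0.0057143)
(-63 + X)*z(-9, 10) = (-63 + 1/175)*(-9/(12 - 9)) = -(-99216)/(175*3) = -11024/175*(-3) = 33072/175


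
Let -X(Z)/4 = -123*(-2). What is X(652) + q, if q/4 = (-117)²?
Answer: 53772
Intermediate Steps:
X(Z) = -984 (X(Z) = -(-492)*(-2) = -4*246 = -984)
q = 54756 (q = 4*(-117)² = 4*13689 = 54756)
X(652) + q = -984 + 54756 = 53772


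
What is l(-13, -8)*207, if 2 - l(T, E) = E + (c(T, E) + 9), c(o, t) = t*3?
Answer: 5175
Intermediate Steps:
c(o, t) = 3*t
l(T, E) = -7 - 4*E (l(T, E) = 2 - (E + (3*E + 9)) = 2 - (E + (9 + 3*E)) = 2 - (9 + 4*E) = 2 + (-9 - 4*E) = -7 - 4*E)
l(-13, -8)*207 = (-7 - 4*(-8))*207 = (-7 + 32)*207 = 25*207 = 5175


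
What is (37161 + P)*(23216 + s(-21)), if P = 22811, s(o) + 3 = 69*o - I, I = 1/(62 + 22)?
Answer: 27409827775/21 ≈ 1.3052e+9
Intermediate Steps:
I = 1/84 ≈ 0.011905
s(o) = -253/84 + 69*o (s(o) = -3 + (69*o - 1*1/84) = -3 + (69*o - 1/84) = -3 + (-1/84 + 69*o) = -253/84 + 69*o)
(37161 + P)*(23216 + s(-21)) = (37161 + 22811)*(23216 + (-253/84 + 69*(-21))) = 59972*(23216 + (-253/84 - 1449)) = 59972*(23216 - 121969/84) = 59972*(1828175/84) = 27409827775/21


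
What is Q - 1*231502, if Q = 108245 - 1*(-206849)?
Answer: 83592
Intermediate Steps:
Q = 315094 (Q = 108245 + 206849 = 315094)
Q - 1*231502 = 315094 - 1*231502 = 315094 - 231502 = 83592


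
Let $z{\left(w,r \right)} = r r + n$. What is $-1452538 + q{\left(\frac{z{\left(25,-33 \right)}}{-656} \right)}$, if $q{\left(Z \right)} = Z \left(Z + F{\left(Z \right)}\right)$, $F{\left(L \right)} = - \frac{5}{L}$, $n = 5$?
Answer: $- \frac{156270086903}{107584} \approx -1.4525 \cdot 10^{6}$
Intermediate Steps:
$z{\left(w,r \right)} = 5 + r^{2}$ ($z{\left(w,r \right)} = r r + 5 = r^{2} + 5 = 5 + r^{2}$)
$q{\left(Z \right)} = Z \left(Z - \frac{5}{Z}\right)$
$-1452538 + q{\left(\frac{z{\left(25,-33 \right)}}{-656} \right)} = -1452538 - \left(5 - \left(\frac{5 + \left(-33\right)^{2}}{-656}\right)^{2}\right) = -1452538 - \left(5 - \left(\left(5 + 1089\right) \left(- \frac{1}{656}\right)\right)^{2}\right) = -1452538 - \left(5 - \left(1094 \left(- \frac{1}{656}\right)\right)^{2}\right) = -1452538 - \left(5 - \left(- \frac{547}{328}\right)^{2}\right) = -1452538 + \left(-5 + \frac{299209}{107584}\right) = -1452538 - \frac{238711}{107584} = - \frac{156270086903}{107584}$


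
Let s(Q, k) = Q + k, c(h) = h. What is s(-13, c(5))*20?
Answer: -160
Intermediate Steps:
s(-13, c(5))*20 = (-13 + 5)*20 = -8*20 = -160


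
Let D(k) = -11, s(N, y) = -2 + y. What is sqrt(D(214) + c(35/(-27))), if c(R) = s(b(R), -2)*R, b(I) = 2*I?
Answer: I*sqrt(471)/9 ≈ 2.4114*I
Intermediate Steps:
c(R) = -4*R (c(R) = (-2 - 2)*R = -4*R)
sqrt(D(214) + c(35/(-27))) = sqrt(-11 - 140/(-27)) = sqrt(-11 - 140*(-1)/27) = sqrt(-11 - 4*(-35/27)) = sqrt(-11 + 140/27) = sqrt(-157/27) = I*sqrt(471)/9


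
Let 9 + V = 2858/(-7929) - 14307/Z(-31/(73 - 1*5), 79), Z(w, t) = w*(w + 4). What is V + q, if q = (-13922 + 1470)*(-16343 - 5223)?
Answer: 15908168134958611/59237559 ≈ 2.6855e+8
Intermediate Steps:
q = 268539832 (q = -12452*(-21566) = 268539832)
Z(w, t) = w*(4 + w)
V = 523993008523/59237559 (V = -9 + (2858/(-7929) - 14307*(-68/(31*(4 - 31/(73 - 1*5))))) = -9 + (2858*(-1/7929) - 14307*(-68/(31*(4 - 31/(73 - 5))))) = -9 + (-2858/7929 - 14307*(-68/(31*(4 - 31/68)))) = -9 + (-2858/7929 - 14307/((-31/68*241/68))) = -9 + (-2858/7929 - 14307/(-7471/4624)) = -9 + (-2858/7929 - 14307*(-4624/7471)) = -9 + (-2858/7929 + 66155568/7471) = -9 + 524526146554/59237559 = 523993008523/59237559 ≈ 8845.6)
V + q = 523993008523/59237559 + 268539832 = 15908168134958611/59237559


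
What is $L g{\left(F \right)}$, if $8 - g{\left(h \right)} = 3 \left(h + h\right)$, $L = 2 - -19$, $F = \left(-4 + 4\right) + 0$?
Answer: $168$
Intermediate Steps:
$F = 0$ ($F = 0 + 0 = 0$)
$L = 21$ ($L = 2 + 19 = 21$)
$g{\left(h \right)} = 8 - 6 h$ ($g{\left(h \right)} = 8 - 3 \left(h + h\right) = 8 - 3 \cdot 2 h = 8 - 6 h$)
$L g{\left(F \right)} = 21 \left(8 - 0\right) = 21 \left(8 + 0\right) = 21 \cdot 8 = 168$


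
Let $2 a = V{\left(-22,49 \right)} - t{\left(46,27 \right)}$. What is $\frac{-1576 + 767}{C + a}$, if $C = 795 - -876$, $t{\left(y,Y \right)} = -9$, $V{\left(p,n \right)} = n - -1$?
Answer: $- \frac{1618}{3401} \approx -0.47574$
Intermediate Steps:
$V{\left(p,n \right)} = 1 + n$ ($V{\left(p,n \right)} = n + 1 = 1 + n$)
$C = 1671$ ($C = 795 + 876 = 1671$)
$a = \frac{59}{2}$ ($a = \frac{\left(1 + 49\right) - -9}{2} = \frac{50 + 9}{2} = \frac{1}{2} \cdot 59 = \frac{59}{2} \approx 29.5$)
$\frac{-1576 + 767}{C + a} = \frac{-1576 + 767}{1671 + \frac{59}{2}} = - \frac{809}{\frac{3401}{2}} = \left(-809\right) \frac{2}{3401} = - \frac{1618}{3401}$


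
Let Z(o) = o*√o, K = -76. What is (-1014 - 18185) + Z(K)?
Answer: -19199 - 152*I*√19 ≈ -19199.0 - 662.55*I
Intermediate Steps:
Z(o) = o^(3/2)
(-1014 - 18185) + Z(K) = (-1014 - 18185) + (-76)^(3/2) = -19199 - 152*I*√19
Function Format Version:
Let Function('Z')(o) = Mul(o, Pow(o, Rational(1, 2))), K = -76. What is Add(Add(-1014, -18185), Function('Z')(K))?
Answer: Add(-19199, Mul(-152, I, Pow(19, Rational(1, 2)))) ≈ Add(-19199., Mul(-662.55, I))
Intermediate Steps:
Function('Z')(o) = Pow(o, Rational(3, 2))
Add(Add(-1014, -18185), Function('Z')(K)) = Add(Add(-1014, -18185), Pow(-76, Rational(3, 2))) = Add(-19199, Mul(-152, I, Pow(19, Rational(1, 2))))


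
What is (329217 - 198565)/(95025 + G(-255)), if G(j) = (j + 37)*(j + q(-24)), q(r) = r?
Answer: 130652/155847 ≈ 0.83834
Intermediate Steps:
G(j) = (-24 + j)*(37 + j) (G(j) = (j + 37)*(j - 24) = (37 + j)*(-24 + j) = (-24 + j)*(37 + j))
(329217 - 198565)/(95025 + G(-255)) = (329217 - 198565)/(95025 + (-888 + (-255)**2 + 13*(-255))) = 130652/(95025 + (-888 + 65025 - 3315)) = 130652/(95025 + 60822) = 130652/155847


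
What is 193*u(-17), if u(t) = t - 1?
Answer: -3474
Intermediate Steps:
u(t) = -1 + t
193*u(-17) = 193*(-1 - 17) = 193*(-18) = -3474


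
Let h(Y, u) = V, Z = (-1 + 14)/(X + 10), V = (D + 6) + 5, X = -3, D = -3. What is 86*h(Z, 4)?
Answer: 688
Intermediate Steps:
V = 8 (V = (-3 + 6) + 5 = 3 + 5 = 8)
Z = 13/7 (Z = (-1 + 14)/(-3 + 10) = 13/7 ≈ 1.8571)
h(Y, u) = 8
86*h(Z, 4) = 86*8 = 688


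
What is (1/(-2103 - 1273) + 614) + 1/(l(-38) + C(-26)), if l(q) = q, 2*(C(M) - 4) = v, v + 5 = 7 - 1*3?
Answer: 143020795/232944 ≈ 613.97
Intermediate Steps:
v = -1 (v = -5 + (7 - 1*3) = -5 + (7 - 3) = -5 + 4 = -1)
C(M) = 7/2 (C(M) = 4 + (½)*(-1) = 4 - ½ = 7/2)
(1/(-2103 - 1273) + 614) + 1/(l(-38) + C(-26)) = (1/(-2103 - 1273) + 614) + 1/(-38 + 7/2) = (1/(-3376) + 614) + 1/(-69/2) = (-1/3376 + 614) - 2/69 = 2072863/3376 - 2/69 = 143020795/232944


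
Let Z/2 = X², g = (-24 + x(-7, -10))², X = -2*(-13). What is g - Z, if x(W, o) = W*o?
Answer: 764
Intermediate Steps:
X = 26
g = 2116 (g = (-24 - 7*(-10))² = (-24 + 70)² = 46² = 2116)
Z = 1352 (Z = 2*26² = 2*676 = 1352)
g - Z = 2116 - 1*1352 = 2116 - 1352 = 764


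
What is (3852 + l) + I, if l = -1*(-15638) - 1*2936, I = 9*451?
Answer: 20613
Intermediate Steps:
I = 4059
l = 12702 (l = 15638 - 2936 = 12702)
(3852 + l) + I = (3852 + 12702) + 4059 = 16554 + 4059 = 20613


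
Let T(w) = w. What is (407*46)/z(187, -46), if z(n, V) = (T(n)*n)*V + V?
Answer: -407/34970 ≈ -0.011639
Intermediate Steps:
z(n, V) = V + V*n**2 (z(n, V) = (n*n)*V + V = n**2*V + V = V*n**2 + V = V + V*n**2)
(407*46)/z(187, -46) = (407*46)/((-46*(1 + 187**2))) = 18722/((-46*(1 + 34969))) = 18722/((-46*34970)) = 18722/(-1608620) = 18722*(-1/1608620) = -407/34970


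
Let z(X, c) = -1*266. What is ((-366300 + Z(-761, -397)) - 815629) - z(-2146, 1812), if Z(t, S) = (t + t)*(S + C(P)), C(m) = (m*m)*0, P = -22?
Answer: -577429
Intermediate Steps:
C(m) = 0 (C(m) = m**2*0 = 0)
Z(t, S) = 2*S*t (Z(t, S) = (t + t)*(S + 0) = (2*t)*S = 2*S*t)
z(X, c) = -266
((-366300 + Z(-761, -397)) - 815629) - z(-2146, 1812) = ((-366300 + 2*(-397)*(-761)) - 815629) - 1*(-266) = ((-366300 + 604234) - 815629) + 266 = (237934 - 815629) + 266 = -577695 + 266 = -577429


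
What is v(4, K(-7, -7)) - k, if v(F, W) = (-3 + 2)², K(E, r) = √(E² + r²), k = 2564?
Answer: -2563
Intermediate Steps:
v(F, W) = 1 (v(F, W) = (-1)² = 1)
v(4, K(-7, -7)) - k = 1 - 1*2564 = 1 - 2564 = -2563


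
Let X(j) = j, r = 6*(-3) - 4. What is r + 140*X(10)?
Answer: 1378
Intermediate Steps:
r = -22 (r = -18 - 4 = -22)
r + 140*X(10) = -22 + 140*10 = -22 + 1400 = 1378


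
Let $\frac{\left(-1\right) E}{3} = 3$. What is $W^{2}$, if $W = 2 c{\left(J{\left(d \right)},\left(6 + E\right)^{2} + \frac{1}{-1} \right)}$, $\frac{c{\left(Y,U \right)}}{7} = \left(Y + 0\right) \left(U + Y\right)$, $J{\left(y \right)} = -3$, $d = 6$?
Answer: $44100$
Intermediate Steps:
$E = -9$ ($E = \left(-3\right) 3 = -9$)
$c{\left(Y,U \right)} = 7 Y \left(U + Y\right)$ ($c{\left(Y,U \right)} = 7 \left(Y + 0\right) \left(U + Y\right) = 7 Y \left(U + Y\right)$)
$W = -210$ ($W = 2 \cdot 7 \left(-3\right) \left(\left(\left(6 - 9\right)^{2} + \frac{1}{-1}\right) - 3\right) = 2 \cdot 7 \left(-3\right) \left(\left(\left(-3\right)^{2} - 1\right) - 3\right) = 2 \cdot 7 \left(-3\right) \left(\left(9 - 1\right) - 3\right) = 2 \cdot 7 \left(-3\right) \left(8 - 3\right) = 2 \cdot 7 \left(-3\right) 5 = 2 \left(-105\right) = -210$)
$W^{2} = \left(-210\right)^{2} = 44100$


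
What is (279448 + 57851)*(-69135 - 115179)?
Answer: -62168927886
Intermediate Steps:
(279448 + 57851)*(-69135 - 115179) = 337299*(-184314) = -62168927886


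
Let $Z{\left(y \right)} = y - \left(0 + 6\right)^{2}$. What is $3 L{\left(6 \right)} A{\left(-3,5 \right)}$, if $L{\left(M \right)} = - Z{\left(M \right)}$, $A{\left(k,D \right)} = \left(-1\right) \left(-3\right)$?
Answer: $270$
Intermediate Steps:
$A{\left(k,D \right)} = 3$
$Z{\left(y \right)} = -36 + y$ ($Z{\left(y \right)} = y - 6^{2} = y - 36 = -36 + y$)
$L{\left(M \right)} = 36 - M$ ($L{\left(M \right)} = - (-36 + M) = 36 - M$)
$3 L{\left(6 \right)} A{\left(-3,5 \right)} = 3 \left(36 - 6\right) 3 = 3 \cdot 30 \cdot 3 = 90 \cdot 3 = 270$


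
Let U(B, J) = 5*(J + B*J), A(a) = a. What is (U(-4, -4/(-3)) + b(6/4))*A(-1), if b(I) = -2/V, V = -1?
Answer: 18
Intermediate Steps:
b(I) = 2 (b(I) = -2/(-1) = -2*(-1) = 2)
U(B, J) = 5*J + 5*B*J
(U(-4, -4/(-3)) + b(6/4))*A(-1) = (5*(-4/(-3))*(1 - 4) + 2)*(-1) = (5*(-4*(-⅓))*(-3) + 2)*(-1) = (5*(4/3)*(-3) + 2)*(-1) = (-20 + 2)*(-1) = -18*(-1) = 18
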